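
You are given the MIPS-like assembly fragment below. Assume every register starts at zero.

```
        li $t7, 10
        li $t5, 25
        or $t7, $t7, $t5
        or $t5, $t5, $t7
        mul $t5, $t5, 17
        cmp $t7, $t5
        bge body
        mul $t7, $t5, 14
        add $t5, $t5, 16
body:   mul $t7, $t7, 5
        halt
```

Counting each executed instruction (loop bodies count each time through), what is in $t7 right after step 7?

after li $t7, 10: $t7=10
after li $t5, 25: $t5=25
after or $t7, $t7, $t5: $t7=10|25=27
after or $t5, $t5, $t7: $t5=25|27=27
after mul $t5, $t5, 17: $t5=27*17=459
cmp $t7, $t5  (cmp 27,459)
bge body: not taken
After step 7: $t7 = 27.

27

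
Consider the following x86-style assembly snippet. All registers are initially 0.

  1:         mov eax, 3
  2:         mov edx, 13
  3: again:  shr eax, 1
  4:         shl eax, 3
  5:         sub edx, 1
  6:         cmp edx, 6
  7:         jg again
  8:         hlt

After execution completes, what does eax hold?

32768

mov eax, 3 → eax=3
mov edx, 13 → edx=13
shr eax, 1 → eax=3>>1=1
shl eax, 3 → eax=1<<3=8
sub edx, 1 → edx=13-1=12
cmp edx, 6  (cmp 12,6)
jg again: taken
shr eax, 1 → eax=8>>1=4
shl eax, 3 → eax=4<<3=32
sub edx, 1 → edx=12-1=11
cmp edx, 6  (cmp 11,6)
jg again: taken
shr eax, 1 → eax=32>>1=16
shl eax, 3 → eax=16<<3=128
sub edx, 1 → edx=11-1=10
cmp edx, 6  (cmp 10,6)
jg again: taken
shr eax, 1 → eax=128>>1=64
shl eax, 3 → eax=64<<3=512
sub edx, 1 → edx=10-1=9
cmp edx, 6  (cmp 9,6)
jg again: taken
shr eax, 1 → eax=512>>1=256
shl eax, 3 → eax=256<<3=2048
sub edx, 1 → edx=9-1=8
cmp edx, 6  (cmp 8,6)
jg again: taken
shr eax, 1 → eax=2048>>1=1024
shl eax, 3 → eax=1024<<3=8192
sub edx, 1 → edx=8-1=7
cmp edx, 6  (cmp 7,6)
jg again: taken
shr eax, 1 → eax=8192>>1=4096
shl eax, 3 → eax=4096<<3=32768
sub edx, 1 → edx=7-1=6
cmp edx, 6  (cmp 6,6)
jg again: not taken
halt.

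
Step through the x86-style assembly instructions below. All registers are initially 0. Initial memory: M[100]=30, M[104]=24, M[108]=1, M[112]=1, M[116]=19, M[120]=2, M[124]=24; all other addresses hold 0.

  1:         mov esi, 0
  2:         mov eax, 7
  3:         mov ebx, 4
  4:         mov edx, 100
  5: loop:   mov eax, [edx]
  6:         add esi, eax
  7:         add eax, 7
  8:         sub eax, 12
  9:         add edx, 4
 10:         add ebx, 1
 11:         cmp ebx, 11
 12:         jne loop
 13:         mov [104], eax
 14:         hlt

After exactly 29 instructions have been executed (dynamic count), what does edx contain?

mov esi, 0 → esi=0
mov eax, 7 → eax=7
mov ebx, 4 → ebx=4
mov edx, 100 → edx=100
mov eax, [edx] → eax=M[100]=30
add esi, eax → esi=0+30=30
add eax, 7 → eax=30+7=37
sub eax, 12 → eax=37-12=25
add edx, 4 → edx=100+4=104
add ebx, 1 → ebx=4+1=5
cmp ebx, 11  (cmp 5,11)
jne loop: taken
mov eax, [edx] → eax=M[104]=24
add esi, eax → esi=30+24=54
add eax, 7 → eax=24+7=31
sub eax, 12 → eax=31-12=19
add edx, 4 → edx=104+4=108
add ebx, 1 → ebx=5+1=6
cmp ebx, 11  (cmp 6,11)
jne loop: taken
mov eax, [edx] → eax=M[108]=1
add esi, eax → esi=54+1=55
add eax, 7 → eax=1+7=8
sub eax, 12 → eax=8-12=-4
add edx, 4 → edx=108+4=112
add ebx, 1 → ebx=6+1=7
cmp ebx, 11  (cmp 7,11)
jne loop: taken
mov eax, [edx] → eax=M[112]=1
After step 29: edx = 112.

112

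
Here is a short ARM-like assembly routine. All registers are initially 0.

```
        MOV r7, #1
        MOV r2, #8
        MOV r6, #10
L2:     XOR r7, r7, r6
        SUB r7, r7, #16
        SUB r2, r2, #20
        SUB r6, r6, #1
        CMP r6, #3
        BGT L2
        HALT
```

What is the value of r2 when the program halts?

MOV r7, #1 → r7=1
MOV r2, #8 → r2=8
MOV r6, #10 → r6=10
XOR r7, r7, r6 → r7=1^10=11
SUB r7, r7, #16 → r7=11-16=-5
SUB r2, r2, #20 → r2=8-20=-12
SUB r6, r6, #1 → r6=10-1=9
CMP r6, #3  (cmp 9,3)
BGT L2: taken
XOR r7, r7, r6 → r7=(-5)^9=-14
SUB r7, r7, #16 → r7=(-14)-16=-30
SUB r2, r2, #20 → r2=(-12)-20=-32
SUB r6, r6, #1 → r6=9-1=8
CMP r6, #3  (cmp 8,3)
BGT L2: taken
XOR r7, r7, r6 → r7=(-30)^8=-22
SUB r7, r7, #16 → r7=(-22)-16=-38
SUB r2, r2, #20 → r2=(-32)-20=-52
SUB r6, r6, #1 → r6=8-1=7
CMP r6, #3  (cmp 7,3)
BGT L2: taken
XOR r7, r7, r6 → r7=(-38)^7=-35
SUB r7, r7, #16 → r7=(-35)-16=-51
SUB r2, r2, #20 → r2=(-52)-20=-72
SUB r6, r6, #1 → r6=7-1=6
CMP r6, #3  (cmp 6,3)
BGT L2: taken
XOR r7, r7, r6 → r7=(-51)^6=-53
SUB r7, r7, #16 → r7=(-53)-16=-69
SUB r2, r2, #20 → r2=(-72)-20=-92
SUB r6, r6, #1 → r6=6-1=5
CMP r6, #3  (cmp 5,3)
BGT L2: taken
XOR r7, r7, r6 → r7=(-69)^5=-66
SUB r7, r7, #16 → r7=(-66)-16=-82
SUB r2, r2, #20 → r2=(-92)-20=-112
SUB r6, r6, #1 → r6=5-1=4
CMP r6, #3  (cmp 4,3)
BGT L2: taken
XOR r7, r7, r6 → r7=(-82)^4=-86
SUB r7, r7, #16 → r7=(-86)-16=-102
SUB r2, r2, #20 → r2=(-112)-20=-132
SUB r6, r6, #1 → r6=4-1=3
CMP r6, #3  (cmp 3,3)
BGT L2: not taken
halt.

-132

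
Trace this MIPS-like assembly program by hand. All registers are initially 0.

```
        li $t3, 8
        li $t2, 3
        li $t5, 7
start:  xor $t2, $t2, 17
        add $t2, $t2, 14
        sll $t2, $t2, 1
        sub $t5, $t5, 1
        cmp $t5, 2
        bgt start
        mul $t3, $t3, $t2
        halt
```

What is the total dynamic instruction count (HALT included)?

35

$t3=8
$t2=3
$t5=7
$t2=3^17=18
$t2=18+14=32
$t2=32<<1=64
$t5=7-1=6
cmp $t5, 2  (cmp 6,2)
bgt start: taken
$t2=64^17=81
$t2=81+14=95
$t2=95<<1=190
$t5=6-1=5
cmp $t5, 2  (cmp 5,2)
bgt start: taken
$t2=190^17=175
$t2=175+14=189
$t2=189<<1=378
$t5=5-1=4
cmp $t5, 2  (cmp 4,2)
bgt start: taken
$t2=378^17=363
$t2=363+14=377
$t2=377<<1=754
$t5=4-1=3
cmp $t5, 2  (cmp 3,2)
bgt start: taken
$t2=754^17=739
$t2=739+14=753
$t2=753<<1=1506
$t5=3-1=2
cmp $t5, 2  (cmp 2,2)
bgt start: not taken
$t3=8*1506=12048
halt.
Total executed instructions: 35.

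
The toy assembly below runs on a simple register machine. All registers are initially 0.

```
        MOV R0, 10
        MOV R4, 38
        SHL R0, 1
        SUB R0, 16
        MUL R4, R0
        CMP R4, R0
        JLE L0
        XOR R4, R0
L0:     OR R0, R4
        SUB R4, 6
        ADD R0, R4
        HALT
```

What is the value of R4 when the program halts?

150

after MOV R0, 10: R0=10
after MOV R4, 38: R4=38
after SHL R0, 1: R0=10<<1=20
after SUB R0, 16: R0=20-16=4
after MUL R4, R0: R4=38*4=152
CMP R4, R0  (cmp 152,4)
JLE L0: not taken
after XOR R4, R0: R4=152^4=156
after OR R0, R4: R0=4|156=156
after SUB R4, 6: R4=156-6=150
after ADD R0, R4: R0=156+150=306
halt.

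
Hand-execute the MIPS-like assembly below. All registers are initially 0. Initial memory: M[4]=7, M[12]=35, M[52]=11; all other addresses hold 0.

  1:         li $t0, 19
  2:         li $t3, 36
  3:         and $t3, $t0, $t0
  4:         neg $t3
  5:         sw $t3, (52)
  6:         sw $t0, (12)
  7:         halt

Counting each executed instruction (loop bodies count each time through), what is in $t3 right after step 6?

-19

$t0=19
$t3=36
$t3=19&19=19
$t3=-(19)=-19
sw $t3, (52) → M[52]=-19
sw $t0, (12) → M[12]=19
After step 6: $t3 = -19.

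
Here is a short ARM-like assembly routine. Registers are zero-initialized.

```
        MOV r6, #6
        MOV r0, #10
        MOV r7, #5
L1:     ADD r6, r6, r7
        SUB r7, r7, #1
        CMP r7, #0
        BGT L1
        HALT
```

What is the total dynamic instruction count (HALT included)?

r6=6
r0=10
r7=5
r6=6+5=11
r7=5-1=4
CMP r7, #0  (cmp 4,0)
BGT L1: taken
r6=11+4=15
r7=4-1=3
CMP r7, #0  (cmp 3,0)
BGT L1: taken
r6=15+3=18
r7=3-1=2
CMP r7, #0  (cmp 2,0)
BGT L1: taken
r6=18+2=20
r7=2-1=1
CMP r7, #0  (cmp 1,0)
BGT L1: taken
r6=20+1=21
r7=1-1=0
CMP r7, #0  (cmp 0,0)
BGT L1: not taken
halt.
Total executed instructions: 24.

24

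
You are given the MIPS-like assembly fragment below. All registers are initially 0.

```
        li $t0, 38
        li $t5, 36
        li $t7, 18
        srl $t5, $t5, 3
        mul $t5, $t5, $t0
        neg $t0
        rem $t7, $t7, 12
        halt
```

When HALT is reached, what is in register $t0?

after li $t0, 38: $t0=38
after li $t5, 36: $t5=36
after li $t7, 18: $t7=18
after srl $t5, $t5, 3: $t5=36>>3=4
after mul $t5, $t5, $t0: $t5=4*38=152
after neg $t0: $t0=-(38)=-38
after rem $t7, $t7, 12: $t7=18%12=6
halt.

-38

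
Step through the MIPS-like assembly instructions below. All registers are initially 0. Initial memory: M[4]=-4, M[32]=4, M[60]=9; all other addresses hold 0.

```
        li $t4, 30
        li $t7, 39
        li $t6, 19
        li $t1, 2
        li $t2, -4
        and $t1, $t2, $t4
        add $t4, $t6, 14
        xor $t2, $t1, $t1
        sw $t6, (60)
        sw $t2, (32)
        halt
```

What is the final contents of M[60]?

19

$t4=30
$t7=39
$t6=19
$t1=2
$t2=-4
$t1=(-4)&30=28
$t4=19+14=33
$t2=28^28=0
sw $t6, (60) → M[60]=19
sw $t2, (32) → M[32]=0
halt.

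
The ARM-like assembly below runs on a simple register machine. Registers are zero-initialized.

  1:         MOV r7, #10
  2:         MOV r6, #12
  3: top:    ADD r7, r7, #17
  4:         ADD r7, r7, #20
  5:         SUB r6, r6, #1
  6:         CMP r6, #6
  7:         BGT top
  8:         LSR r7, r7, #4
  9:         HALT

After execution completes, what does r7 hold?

14

after MOV r7, #10: r7=10
after MOV r6, #12: r6=12
after ADD r7, r7, #17: r7=10+17=27
after ADD r7, r7, #20: r7=27+20=47
after SUB r6, r6, #1: r6=12-1=11
CMP r6, #6  (cmp 11,6)
BGT top: taken
after ADD r7, r7, #17: r7=47+17=64
after ADD r7, r7, #20: r7=64+20=84
after SUB r6, r6, #1: r6=11-1=10
CMP r6, #6  (cmp 10,6)
BGT top: taken
after ADD r7, r7, #17: r7=84+17=101
after ADD r7, r7, #20: r7=101+20=121
after SUB r6, r6, #1: r6=10-1=9
CMP r6, #6  (cmp 9,6)
BGT top: taken
after ADD r7, r7, #17: r7=121+17=138
after ADD r7, r7, #20: r7=138+20=158
after SUB r6, r6, #1: r6=9-1=8
CMP r6, #6  (cmp 8,6)
BGT top: taken
after ADD r7, r7, #17: r7=158+17=175
after ADD r7, r7, #20: r7=175+20=195
after SUB r6, r6, #1: r6=8-1=7
CMP r6, #6  (cmp 7,6)
BGT top: taken
after ADD r7, r7, #17: r7=195+17=212
after ADD r7, r7, #20: r7=212+20=232
after SUB r6, r6, #1: r6=7-1=6
CMP r6, #6  (cmp 6,6)
BGT top: not taken
after LSR r7, r7, #4: r7=232>>4=14
halt.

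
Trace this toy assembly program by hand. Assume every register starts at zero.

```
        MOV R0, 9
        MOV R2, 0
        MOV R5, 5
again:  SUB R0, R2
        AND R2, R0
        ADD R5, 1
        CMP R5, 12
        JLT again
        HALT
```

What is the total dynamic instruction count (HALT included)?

39

after MOV R0, 9: R0=9
after MOV R2, 0: R2=0
after MOV R5, 5: R5=5
after SUB R0, R2: R0=9-0=9
after AND R2, R0: R2=0&9=0
after ADD R5, 1: R5=5+1=6
CMP R5, 12  (cmp 6,12)
JLT again: taken
after SUB R0, R2: R0=9-0=9
after AND R2, R0: R2=0&9=0
after ADD R5, 1: R5=6+1=7
CMP R5, 12  (cmp 7,12)
JLT again: taken
after SUB R0, R2: R0=9-0=9
after AND R2, R0: R2=0&9=0
after ADD R5, 1: R5=7+1=8
CMP R5, 12  (cmp 8,12)
JLT again: taken
after SUB R0, R2: R0=9-0=9
after AND R2, R0: R2=0&9=0
after ADD R5, 1: R5=8+1=9
CMP R5, 12  (cmp 9,12)
JLT again: taken
after SUB R0, R2: R0=9-0=9
after AND R2, R0: R2=0&9=0
after ADD R5, 1: R5=9+1=10
CMP R5, 12  (cmp 10,12)
JLT again: taken
after SUB R0, R2: R0=9-0=9
after AND R2, R0: R2=0&9=0
after ADD R5, 1: R5=10+1=11
CMP R5, 12  (cmp 11,12)
JLT again: taken
after SUB R0, R2: R0=9-0=9
after AND R2, R0: R2=0&9=0
after ADD R5, 1: R5=11+1=12
CMP R5, 12  (cmp 12,12)
JLT again: not taken
halt.
Total executed instructions: 39.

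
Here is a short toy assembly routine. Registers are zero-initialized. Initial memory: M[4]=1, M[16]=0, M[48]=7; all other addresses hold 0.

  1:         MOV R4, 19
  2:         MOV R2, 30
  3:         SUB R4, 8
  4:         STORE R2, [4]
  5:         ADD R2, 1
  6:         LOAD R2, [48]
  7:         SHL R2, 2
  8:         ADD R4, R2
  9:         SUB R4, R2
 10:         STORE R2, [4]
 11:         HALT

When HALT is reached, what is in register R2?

after MOV R4, 19: R4=19
after MOV R2, 30: R2=30
after SUB R4, 8: R4=19-8=11
STORE R2, [4] → M[4]=30
after ADD R2, 1: R2=30+1=31
after LOAD R2, [48]: R2=M[48]=7
after SHL R2, 2: R2=7<<2=28
after ADD R4, R2: R4=11+28=39
after SUB R4, R2: R4=39-28=11
STORE R2, [4] → M[4]=28
halt.

28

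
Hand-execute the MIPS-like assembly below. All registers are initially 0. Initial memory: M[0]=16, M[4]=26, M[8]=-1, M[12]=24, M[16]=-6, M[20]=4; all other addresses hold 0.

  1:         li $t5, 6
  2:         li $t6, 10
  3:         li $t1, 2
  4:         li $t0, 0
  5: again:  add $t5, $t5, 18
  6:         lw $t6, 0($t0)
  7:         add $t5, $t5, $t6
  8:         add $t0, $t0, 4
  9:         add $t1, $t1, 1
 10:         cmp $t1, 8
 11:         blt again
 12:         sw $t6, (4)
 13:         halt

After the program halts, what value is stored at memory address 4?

4

after li $t5, 6: $t5=6
after li $t6, 10: $t6=10
after li $t1, 2: $t1=2
after li $t0, 0: $t0=0
after add $t5, $t5, 18: $t5=6+18=24
after lw $t6, 0($t0): $t6=M[0]=16
after add $t5, $t5, $t6: $t5=24+16=40
after add $t0, $t0, 4: $t0=0+4=4
after add $t1, $t1, 1: $t1=2+1=3
cmp $t1, 8  (cmp 3,8)
blt again: taken
after add $t5, $t5, 18: $t5=40+18=58
after lw $t6, 0($t0): $t6=M[4]=26
after add $t5, $t5, $t6: $t5=58+26=84
after add $t0, $t0, 4: $t0=4+4=8
after add $t1, $t1, 1: $t1=3+1=4
cmp $t1, 8  (cmp 4,8)
blt again: taken
after add $t5, $t5, 18: $t5=84+18=102
after lw $t6, 0($t0): $t6=M[8]=-1
after add $t5, $t5, $t6: $t5=102+(-1)=101
after add $t0, $t0, 4: $t0=8+4=12
after add $t1, $t1, 1: $t1=4+1=5
cmp $t1, 8  (cmp 5,8)
blt again: taken
after add $t5, $t5, 18: $t5=101+18=119
after lw $t6, 0($t0): $t6=M[12]=24
after add $t5, $t5, $t6: $t5=119+24=143
after add $t0, $t0, 4: $t0=12+4=16
after add $t1, $t1, 1: $t1=5+1=6
cmp $t1, 8  (cmp 6,8)
blt again: taken
after add $t5, $t5, 18: $t5=143+18=161
after lw $t6, 0($t0): $t6=M[16]=-6
after add $t5, $t5, $t6: $t5=161+(-6)=155
after add $t0, $t0, 4: $t0=16+4=20
after add $t1, $t1, 1: $t1=6+1=7
cmp $t1, 8  (cmp 7,8)
blt again: taken
after add $t5, $t5, 18: $t5=155+18=173
after lw $t6, 0($t0): $t6=M[20]=4
after add $t5, $t5, $t6: $t5=173+4=177
after add $t0, $t0, 4: $t0=20+4=24
after add $t1, $t1, 1: $t1=7+1=8
cmp $t1, 8  (cmp 8,8)
blt again: not taken
sw $t6, (4) → M[4]=4
halt.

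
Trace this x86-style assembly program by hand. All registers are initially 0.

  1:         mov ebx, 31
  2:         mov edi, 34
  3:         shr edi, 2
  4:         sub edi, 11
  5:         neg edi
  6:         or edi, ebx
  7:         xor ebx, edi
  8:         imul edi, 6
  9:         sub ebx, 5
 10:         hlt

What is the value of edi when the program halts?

186

ebx=31
edi=34
edi=34>>2=8
edi=8-11=-3
edi=-(-3)=3
edi=3|31=31
ebx=31^31=0
edi=31*6=186
ebx=0-5=-5
halt.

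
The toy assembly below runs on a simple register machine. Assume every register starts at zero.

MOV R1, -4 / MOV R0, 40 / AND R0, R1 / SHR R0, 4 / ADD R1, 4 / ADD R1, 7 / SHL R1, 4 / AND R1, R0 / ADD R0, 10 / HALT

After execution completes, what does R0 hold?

after MOV R1, -4: R1=-4
after MOV R0, 40: R0=40
after AND R0, R1: R0=40&(-4)=40
after SHR R0, 4: R0=40>>4=2
after ADD R1, 4: R1=(-4)+4=0
after ADD R1, 7: R1=0+7=7
after SHL R1, 4: R1=7<<4=112
after AND R1, R0: R1=112&2=0
after ADD R0, 10: R0=2+10=12
halt.

12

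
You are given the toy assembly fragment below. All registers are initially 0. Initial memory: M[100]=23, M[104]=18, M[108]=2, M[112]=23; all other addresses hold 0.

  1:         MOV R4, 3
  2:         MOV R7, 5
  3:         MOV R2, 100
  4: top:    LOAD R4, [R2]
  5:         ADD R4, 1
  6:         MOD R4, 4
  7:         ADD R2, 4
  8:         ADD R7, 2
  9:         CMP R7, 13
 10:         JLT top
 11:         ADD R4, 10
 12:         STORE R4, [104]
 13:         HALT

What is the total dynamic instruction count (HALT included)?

34

R4=3
R7=5
R2=100
R4=M[100]=23
R4=23+1=24
R4=24%4=0
R2=100+4=104
R7=5+2=7
CMP R7, 13  (cmp 7,13)
JLT top: taken
R4=M[104]=18
R4=18+1=19
R4=19%4=3
R2=104+4=108
R7=7+2=9
CMP R7, 13  (cmp 9,13)
JLT top: taken
R4=M[108]=2
R4=2+1=3
R4=3%4=3
R2=108+4=112
R7=9+2=11
CMP R7, 13  (cmp 11,13)
JLT top: taken
R4=M[112]=23
R4=23+1=24
R4=24%4=0
R2=112+4=116
R7=11+2=13
CMP R7, 13  (cmp 13,13)
JLT top: not taken
R4=0+10=10
STORE R4, [104] → M[104]=10
halt.
Total executed instructions: 34.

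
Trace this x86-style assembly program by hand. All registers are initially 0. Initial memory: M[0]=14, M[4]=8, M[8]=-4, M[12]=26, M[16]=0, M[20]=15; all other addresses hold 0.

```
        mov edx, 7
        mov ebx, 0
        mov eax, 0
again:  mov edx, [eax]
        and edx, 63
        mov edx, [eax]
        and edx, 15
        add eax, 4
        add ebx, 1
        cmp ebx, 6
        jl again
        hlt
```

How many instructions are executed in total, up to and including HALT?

after mov edx, 7: edx=7
after mov ebx, 0: ebx=0
after mov eax, 0: eax=0
after mov edx, [eax]: edx=M[0]=14
after and edx, 63: edx=14&63=14
after mov edx, [eax]: edx=M[0]=14
after and edx, 15: edx=14&15=14
after add eax, 4: eax=0+4=4
after add ebx, 1: ebx=0+1=1
cmp ebx, 6  (cmp 1,6)
jl again: taken
after mov edx, [eax]: edx=M[4]=8
after and edx, 63: edx=8&63=8
after mov edx, [eax]: edx=M[4]=8
after and edx, 15: edx=8&15=8
after add eax, 4: eax=4+4=8
after add ebx, 1: ebx=1+1=2
cmp ebx, 6  (cmp 2,6)
jl again: taken
after mov edx, [eax]: edx=M[8]=-4
after and edx, 63: edx=(-4)&63=60
after mov edx, [eax]: edx=M[8]=-4
after and edx, 15: edx=(-4)&15=12
after add eax, 4: eax=8+4=12
after add ebx, 1: ebx=2+1=3
cmp ebx, 6  (cmp 3,6)
jl again: taken
after mov edx, [eax]: edx=M[12]=26
after and edx, 63: edx=26&63=26
after mov edx, [eax]: edx=M[12]=26
after and edx, 15: edx=26&15=10
after add eax, 4: eax=12+4=16
after add ebx, 1: ebx=3+1=4
cmp ebx, 6  (cmp 4,6)
jl again: taken
after mov edx, [eax]: edx=M[16]=0
after and edx, 63: edx=0&63=0
after mov edx, [eax]: edx=M[16]=0
after and edx, 15: edx=0&15=0
after add eax, 4: eax=16+4=20
after add ebx, 1: ebx=4+1=5
cmp ebx, 6  (cmp 5,6)
jl again: taken
after mov edx, [eax]: edx=M[20]=15
after and edx, 63: edx=15&63=15
after mov edx, [eax]: edx=M[20]=15
after and edx, 15: edx=15&15=15
after add eax, 4: eax=20+4=24
after add ebx, 1: ebx=5+1=6
cmp ebx, 6  (cmp 6,6)
jl again: not taken
halt.
Total executed instructions: 52.

52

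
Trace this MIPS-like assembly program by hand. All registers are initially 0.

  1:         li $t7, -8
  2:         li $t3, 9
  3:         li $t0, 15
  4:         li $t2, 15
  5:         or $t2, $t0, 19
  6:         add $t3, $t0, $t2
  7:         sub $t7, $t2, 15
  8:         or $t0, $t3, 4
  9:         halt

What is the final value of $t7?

16

after li $t7, -8: $t7=-8
after li $t3, 9: $t3=9
after li $t0, 15: $t0=15
after li $t2, 15: $t2=15
after or $t2, $t0, 19: $t2=15|19=31
after add $t3, $t0, $t2: $t3=15+31=46
after sub $t7, $t2, 15: $t7=31-15=16
after or $t0, $t3, 4: $t0=46|4=46
halt.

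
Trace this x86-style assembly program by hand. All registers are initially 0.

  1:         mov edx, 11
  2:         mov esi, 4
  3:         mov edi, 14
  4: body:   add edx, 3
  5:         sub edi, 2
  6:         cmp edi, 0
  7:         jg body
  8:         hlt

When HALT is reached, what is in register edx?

32

after mov edx, 11: edx=11
after mov esi, 4: esi=4
after mov edi, 14: edi=14
after add edx, 3: edx=11+3=14
after sub edi, 2: edi=14-2=12
cmp edi, 0  (cmp 12,0)
jg body: taken
after add edx, 3: edx=14+3=17
after sub edi, 2: edi=12-2=10
cmp edi, 0  (cmp 10,0)
jg body: taken
after add edx, 3: edx=17+3=20
after sub edi, 2: edi=10-2=8
cmp edi, 0  (cmp 8,0)
jg body: taken
after add edx, 3: edx=20+3=23
after sub edi, 2: edi=8-2=6
cmp edi, 0  (cmp 6,0)
jg body: taken
after add edx, 3: edx=23+3=26
after sub edi, 2: edi=6-2=4
cmp edi, 0  (cmp 4,0)
jg body: taken
after add edx, 3: edx=26+3=29
after sub edi, 2: edi=4-2=2
cmp edi, 0  (cmp 2,0)
jg body: taken
after add edx, 3: edx=29+3=32
after sub edi, 2: edi=2-2=0
cmp edi, 0  (cmp 0,0)
jg body: not taken
halt.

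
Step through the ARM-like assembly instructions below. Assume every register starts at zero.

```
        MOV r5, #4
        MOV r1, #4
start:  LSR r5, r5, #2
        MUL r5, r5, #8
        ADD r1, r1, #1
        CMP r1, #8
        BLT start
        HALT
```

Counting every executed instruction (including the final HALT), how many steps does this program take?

after MOV r5, #4: r5=4
after MOV r1, #4: r1=4
after LSR r5, r5, #2: r5=4>>2=1
after MUL r5, r5, #8: r5=1*8=8
after ADD r1, r1, #1: r1=4+1=5
CMP r1, #8  (cmp 5,8)
BLT start: taken
after LSR r5, r5, #2: r5=8>>2=2
after MUL r5, r5, #8: r5=2*8=16
after ADD r1, r1, #1: r1=5+1=6
CMP r1, #8  (cmp 6,8)
BLT start: taken
after LSR r5, r5, #2: r5=16>>2=4
after MUL r5, r5, #8: r5=4*8=32
after ADD r1, r1, #1: r1=6+1=7
CMP r1, #8  (cmp 7,8)
BLT start: taken
after LSR r5, r5, #2: r5=32>>2=8
after MUL r5, r5, #8: r5=8*8=64
after ADD r1, r1, #1: r1=7+1=8
CMP r1, #8  (cmp 8,8)
BLT start: not taken
halt.
Total executed instructions: 23.

23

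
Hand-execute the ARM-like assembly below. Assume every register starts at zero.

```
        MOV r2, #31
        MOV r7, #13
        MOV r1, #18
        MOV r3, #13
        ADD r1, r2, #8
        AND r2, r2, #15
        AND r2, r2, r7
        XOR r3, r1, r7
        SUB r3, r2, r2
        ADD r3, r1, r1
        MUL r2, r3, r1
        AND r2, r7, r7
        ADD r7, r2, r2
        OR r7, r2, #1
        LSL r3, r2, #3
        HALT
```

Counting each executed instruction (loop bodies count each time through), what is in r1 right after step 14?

39

MOV r2, #31 → r2=31
MOV r7, #13 → r7=13
MOV r1, #18 → r1=18
MOV r3, #13 → r3=13
ADD r1, r2, #8 → r1=31+8=39
AND r2, r2, #15 → r2=31&15=15
AND r2, r2, r7 → r2=15&13=13
XOR r3, r1, r7 → r3=39^13=42
SUB r3, r2, r2 → r3=13-13=0
ADD r3, r1, r1 → r3=39+39=78
MUL r2, r3, r1 → r2=78*39=3042
AND r2, r7, r7 → r2=13&13=13
ADD r7, r2, r2 → r7=13+13=26
OR r7, r2, #1 → r7=13|1=13
After step 14: r1 = 39.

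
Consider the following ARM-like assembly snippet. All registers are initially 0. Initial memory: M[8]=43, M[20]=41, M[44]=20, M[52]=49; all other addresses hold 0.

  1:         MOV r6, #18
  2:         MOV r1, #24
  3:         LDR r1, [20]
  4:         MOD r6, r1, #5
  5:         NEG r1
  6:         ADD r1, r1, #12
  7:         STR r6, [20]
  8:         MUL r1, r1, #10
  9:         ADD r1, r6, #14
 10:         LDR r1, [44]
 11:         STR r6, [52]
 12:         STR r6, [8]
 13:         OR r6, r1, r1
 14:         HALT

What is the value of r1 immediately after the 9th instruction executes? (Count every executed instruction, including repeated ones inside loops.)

15

MOV r6, #18 → r6=18
MOV r1, #24 → r1=24
LDR r1, [20] → r1=M[20]=41
MOD r6, r1, #5 → r6=41%5=1
NEG r1 → r1=-(41)=-41
ADD r1, r1, #12 → r1=(-41)+12=-29
STR r6, [20] → M[20]=1
MUL r1, r1, #10 → r1=(-29)*10=-290
ADD r1, r6, #14 → r1=1+14=15
After step 9: r1 = 15.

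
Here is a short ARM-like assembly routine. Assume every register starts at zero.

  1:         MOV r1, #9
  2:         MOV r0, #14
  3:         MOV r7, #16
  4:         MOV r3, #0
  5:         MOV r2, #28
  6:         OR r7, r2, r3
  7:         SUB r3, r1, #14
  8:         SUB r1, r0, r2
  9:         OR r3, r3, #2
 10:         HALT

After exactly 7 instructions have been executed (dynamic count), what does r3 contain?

r1=9
r0=14
r7=16
r3=0
r2=28
r7=28|0=28
r3=9-14=-5
After step 7: r3 = -5.

-5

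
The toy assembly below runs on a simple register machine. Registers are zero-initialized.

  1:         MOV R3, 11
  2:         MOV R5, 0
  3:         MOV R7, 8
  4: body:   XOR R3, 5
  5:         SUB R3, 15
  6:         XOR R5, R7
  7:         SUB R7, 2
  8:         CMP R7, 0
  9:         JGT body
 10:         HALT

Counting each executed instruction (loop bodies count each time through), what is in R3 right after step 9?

-1

MOV R3, 11 → R3=11
MOV R5, 0 → R5=0
MOV R7, 8 → R7=8
XOR R3, 5 → R3=11^5=14
SUB R3, 15 → R3=14-15=-1
XOR R5, R7 → R5=0^8=8
SUB R7, 2 → R7=8-2=6
CMP R7, 0  (cmp 6,0)
JGT body: taken
After step 9: R3 = -1.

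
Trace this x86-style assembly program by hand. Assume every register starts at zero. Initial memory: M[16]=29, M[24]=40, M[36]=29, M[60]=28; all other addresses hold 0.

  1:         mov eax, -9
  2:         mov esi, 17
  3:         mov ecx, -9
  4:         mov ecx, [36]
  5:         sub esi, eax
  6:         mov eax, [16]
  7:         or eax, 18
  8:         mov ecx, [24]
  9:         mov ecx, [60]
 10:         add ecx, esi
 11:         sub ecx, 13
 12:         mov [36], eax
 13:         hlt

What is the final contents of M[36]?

31

mov eax, -9 → eax=-9
mov esi, 17 → esi=17
mov ecx, -9 → ecx=-9
mov ecx, [36] → ecx=M[36]=29
sub esi, eax → esi=17-(-9)=26
mov eax, [16] → eax=M[16]=29
or eax, 18 → eax=29|18=31
mov ecx, [24] → ecx=M[24]=40
mov ecx, [60] → ecx=M[60]=28
add ecx, esi → ecx=28+26=54
sub ecx, 13 → ecx=54-13=41
mov [36], eax → M[36]=31
halt.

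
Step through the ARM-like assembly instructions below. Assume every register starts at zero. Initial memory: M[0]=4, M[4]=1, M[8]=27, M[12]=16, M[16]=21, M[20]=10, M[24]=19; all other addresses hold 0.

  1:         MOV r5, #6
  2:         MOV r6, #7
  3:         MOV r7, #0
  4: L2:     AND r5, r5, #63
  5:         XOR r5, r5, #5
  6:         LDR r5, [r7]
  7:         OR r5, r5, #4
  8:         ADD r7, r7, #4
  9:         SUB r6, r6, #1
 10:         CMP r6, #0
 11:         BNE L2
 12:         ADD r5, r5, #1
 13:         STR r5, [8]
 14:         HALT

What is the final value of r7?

28

r5=6
r6=7
r7=0
r5=6&63=6
r5=6^5=3
r5=M[0]=4
r5=4|4=4
r7=0+4=4
r6=7-1=6
CMP r6, #0  (cmp 6,0)
BNE L2: taken
r5=4&63=4
r5=4^5=1
r5=M[4]=1
r5=1|4=5
r7=4+4=8
r6=6-1=5
CMP r6, #0  (cmp 5,0)
BNE L2: taken
r5=5&63=5
r5=5^5=0
r5=M[8]=27
r5=27|4=31
r7=8+4=12
r6=5-1=4
CMP r6, #0  (cmp 4,0)
BNE L2: taken
r5=31&63=31
r5=31^5=26
r5=M[12]=16
r5=16|4=20
r7=12+4=16
r6=4-1=3
CMP r6, #0  (cmp 3,0)
BNE L2: taken
r5=20&63=20
r5=20^5=17
r5=M[16]=21
r5=21|4=21
r7=16+4=20
r6=3-1=2
CMP r6, #0  (cmp 2,0)
BNE L2: taken
r5=21&63=21
r5=21^5=16
r5=M[20]=10
r5=10|4=14
r7=20+4=24
r6=2-1=1
CMP r6, #0  (cmp 1,0)
BNE L2: taken
r5=14&63=14
r5=14^5=11
r5=M[24]=19
r5=19|4=23
r7=24+4=28
r6=1-1=0
CMP r6, #0  (cmp 0,0)
BNE L2: not taken
r5=23+1=24
STR r5, [8] → M[8]=24
halt.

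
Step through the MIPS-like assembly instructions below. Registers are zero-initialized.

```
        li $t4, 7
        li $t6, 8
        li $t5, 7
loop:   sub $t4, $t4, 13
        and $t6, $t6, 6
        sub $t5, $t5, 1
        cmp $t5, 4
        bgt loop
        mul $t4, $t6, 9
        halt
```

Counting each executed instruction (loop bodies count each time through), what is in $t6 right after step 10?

0

li $t4, 7 → $t4=7
li $t6, 8 → $t6=8
li $t5, 7 → $t5=7
sub $t4, $t4, 13 → $t4=7-13=-6
and $t6, $t6, 6 → $t6=8&6=0
sub $t5, $t5, 1 → $t5=7-1=6
cmp $t5, 4  (cmp 6,4)
bgt loop: taken
sub $t4, $t4, 13 → $t4=(-6)-13=-19
and $t6, $t6, 6 → $t6=0&6=0
After step 10: $t6 = 0.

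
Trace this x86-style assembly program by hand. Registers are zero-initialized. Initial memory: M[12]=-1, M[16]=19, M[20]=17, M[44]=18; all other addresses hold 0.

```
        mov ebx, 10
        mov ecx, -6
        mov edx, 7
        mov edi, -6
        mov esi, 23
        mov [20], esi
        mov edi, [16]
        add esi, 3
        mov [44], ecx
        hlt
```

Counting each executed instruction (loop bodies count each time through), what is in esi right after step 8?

mov ebx, 10 → ebx=10
mov ecx, -6 → ecx=-6
mov edx, 7 → edx=7
mov edi, -6 → edi=-6
mov esi, 23 → esi=23
mov [20], esi → M[20]=23
mov edi, [16] → edi=M[16]=19
add esi, 3 → esi=23+3=26
After step 8: esi = 26.

26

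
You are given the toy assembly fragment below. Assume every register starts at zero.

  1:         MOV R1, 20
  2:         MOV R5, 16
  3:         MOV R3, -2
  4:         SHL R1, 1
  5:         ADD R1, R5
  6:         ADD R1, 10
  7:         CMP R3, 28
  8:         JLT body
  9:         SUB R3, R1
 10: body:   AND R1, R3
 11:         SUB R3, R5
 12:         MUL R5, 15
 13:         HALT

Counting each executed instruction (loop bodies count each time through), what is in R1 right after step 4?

MOV R1, 20 → R1=20
MOV R5, 16 → R5=16
MOV R3, -2 → R3=-2
SHL R1, 1 → R1=20<<1=40
After step 4: R1 = 40.

40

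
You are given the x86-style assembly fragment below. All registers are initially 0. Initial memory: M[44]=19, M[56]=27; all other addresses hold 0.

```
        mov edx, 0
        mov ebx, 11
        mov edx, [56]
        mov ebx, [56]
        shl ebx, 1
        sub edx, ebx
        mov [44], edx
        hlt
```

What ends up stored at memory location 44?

-27

after mov edx, 0: edx=0
after mov ebx, 11: ebx=11
after mov edx, [56]: edx=M[56]=27
after mov ebx, [56]: ebx=M[56]=27
after shl ebx, 1: ebx=27<<1=54
after sub edx, ebx: edx=27-54=-27
mov [44], edx → M[44]=-27
halt.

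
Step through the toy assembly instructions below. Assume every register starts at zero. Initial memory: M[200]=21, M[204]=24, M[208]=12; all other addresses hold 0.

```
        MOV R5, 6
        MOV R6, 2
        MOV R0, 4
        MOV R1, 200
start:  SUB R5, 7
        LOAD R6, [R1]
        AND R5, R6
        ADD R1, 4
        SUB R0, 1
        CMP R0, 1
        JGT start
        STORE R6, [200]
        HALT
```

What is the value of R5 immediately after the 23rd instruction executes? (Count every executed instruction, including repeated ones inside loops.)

0

R5=6
R6=2
R0=4
R1=200
R5=6-7=-1
R6=M[200]=21
R5=(-1)&21=21
R1=200+4=204
R0=4-1=3
CMP R0, 1  (cmp 3,1)
JGT start: taken
R5=21-7=14
R6=M[204]=24
R5=14&24=8
R1=204+4=208
R0=3-1=2
CMP R0, 1  (cmp 2,1)
JGT start: taken
R5=8-7=1
R6=M[208]=12
R5=1&12=0
R1=208+4=212
R0=2-1=1
After step 23: R5 = 0.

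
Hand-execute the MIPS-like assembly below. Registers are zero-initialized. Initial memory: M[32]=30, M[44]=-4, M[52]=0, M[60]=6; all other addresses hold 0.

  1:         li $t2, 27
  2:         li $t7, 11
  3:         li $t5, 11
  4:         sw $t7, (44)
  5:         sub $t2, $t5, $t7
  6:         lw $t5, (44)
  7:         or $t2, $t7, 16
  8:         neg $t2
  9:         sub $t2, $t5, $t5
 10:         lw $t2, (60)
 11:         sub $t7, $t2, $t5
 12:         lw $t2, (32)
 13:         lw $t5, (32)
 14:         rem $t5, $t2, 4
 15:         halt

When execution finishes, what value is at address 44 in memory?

li $t2, 27 → $t2=27
li $t7, 11 → $t7=11
li $t5, 11 → $t5=11
sw $t7, (44) → M[44]=11
sub $t2, $t5, $t7 → $t2=11-11=0
lw $t5, (44) → $t5=M[44]=11
or $t2, $t7, 16 → $t2=11|16=27
neg $t2 → $t2=-(27)=-27
sub $t2, $t5, $t5 → $t2=11-11=0
lw $t2, (60) → $t2=M[60]=6
sub $t7, $t2, $t5 → $t7=6-11=-5
lw $t2, (32) → $t2=M[32]=30
lw $t5, (32) → $t5=M[32]=30
rem $t5, $t2, 4 → $t5=30%4=2
halt.

11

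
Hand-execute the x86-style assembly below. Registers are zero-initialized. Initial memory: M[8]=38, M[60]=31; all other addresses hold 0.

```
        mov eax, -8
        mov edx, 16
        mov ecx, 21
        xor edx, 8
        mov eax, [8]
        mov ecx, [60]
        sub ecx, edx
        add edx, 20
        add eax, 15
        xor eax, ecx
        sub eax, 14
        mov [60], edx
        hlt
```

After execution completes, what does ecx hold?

7

eax=-8
edx=16
ecx=21
edx=16^8=24
eax=M[8]=38
ecx=M[60]=31
ecx=31-24=7
edx=24+20=44
eax=38+15=53
eax=53^7=50
eax=50-14=36
mov [60], edx → M[60]=44
halt.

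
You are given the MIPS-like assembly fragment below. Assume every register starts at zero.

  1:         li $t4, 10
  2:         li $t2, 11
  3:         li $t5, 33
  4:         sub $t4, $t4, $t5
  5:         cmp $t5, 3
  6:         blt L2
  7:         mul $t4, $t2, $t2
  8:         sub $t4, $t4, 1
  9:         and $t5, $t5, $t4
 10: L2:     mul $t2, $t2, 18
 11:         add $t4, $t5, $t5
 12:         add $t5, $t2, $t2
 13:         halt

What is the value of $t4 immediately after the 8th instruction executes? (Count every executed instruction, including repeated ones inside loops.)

after li $t4, 10: $t4=10
after li $t2, 11: $t2=11
after li $t5, 33: $t5=33
after sub $t4, $t4, $t5: $t4=10-33=-23
cmp $t5, 3  (cmp 33,3)
blt L2: not taken
after mul $t4, $t2, $t2: $t4=11*11=121
after sub $t4, $t4, 1: $t4=121-1=120
After step 8: $t4 = 120.

120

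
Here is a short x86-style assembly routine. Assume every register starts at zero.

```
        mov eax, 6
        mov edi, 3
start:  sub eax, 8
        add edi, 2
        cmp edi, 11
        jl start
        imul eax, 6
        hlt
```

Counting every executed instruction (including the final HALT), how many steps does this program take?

20

mov eax, 6 → eax=6
mov edi, 3 → edi=3
sub eax, 8 → eax=6-8=-2
add edi, 2 → edi=3+2=5
cmp edi, 11  (cmp 5,11)
jl start: taken
sub eax, 8 → eax=(-2)-8=-10
add edi, 2 → edi=5+2=7
cmp edi, 11  (cmp 7,11)
jl start: taken
sub eax, 8 → eax=(-10)-8=-18
add edi, 2 → edi=7+2=9
cmp edi, 11  (cmp 9,11)
jl start: taken
sub eax, 8 → eax=(-18)-8=-26
add edi, 2 → edi=9+2=11
cmp edi, 11  (cmp 11,11)
jl start: not taken
imul eax, 6 → eax=(-26)*6=-156
halt.
Total executed instructions: 20.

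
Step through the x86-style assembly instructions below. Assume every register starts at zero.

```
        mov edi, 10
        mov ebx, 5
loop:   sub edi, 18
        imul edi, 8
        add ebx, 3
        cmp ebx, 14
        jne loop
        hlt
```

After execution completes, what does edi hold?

-5392

mov edi, 10 → edi=10
mov ebx, 5 → ebx=5
sub edi, 18 → edi=10-18=-8
imul edi, 8 → edi=(-8)*8=-64
add ebx, 3 → ebx=5+3=8
cmp ebx, 14  (cmp 8,14)
jne loop: taken
sub edi, 18 → edi=(-64)-18=-82
imul edi, 8 → edi=(-82)*8=-656
add ebx, 3 → ebx=8+3=11
cmp ebx, 14  (cmp 11,14)
jne loop: taken
sub edi, 18 → edi=(-656)-18=-674
imul edi, 8 → edi=(-674)*8=-5392
add ebx, 3 → ebx=11+3=14
cmp ebx, 14  (cmp 14,14)
jne loop: not taken
halt.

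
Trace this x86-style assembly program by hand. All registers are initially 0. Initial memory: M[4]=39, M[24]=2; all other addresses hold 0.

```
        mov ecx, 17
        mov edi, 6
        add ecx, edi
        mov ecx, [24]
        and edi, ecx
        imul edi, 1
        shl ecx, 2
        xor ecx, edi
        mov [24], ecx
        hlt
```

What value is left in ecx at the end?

10

after mov ecx, 17: ecx=17
after mov edi, 6: edi=6
after add ecx, edi: ecx=17+6=23
after mov ecx, [24]: ecx=M[24]=2
after and edi, ecx: edi=6&2=2
after imul edi, 1: edi=2*1=2
after shl ecx, 2: ecx=2<<2=8
after xor ecx, edi: ecx=8^2=10
mov [24], ecx → M[24]=10
halt.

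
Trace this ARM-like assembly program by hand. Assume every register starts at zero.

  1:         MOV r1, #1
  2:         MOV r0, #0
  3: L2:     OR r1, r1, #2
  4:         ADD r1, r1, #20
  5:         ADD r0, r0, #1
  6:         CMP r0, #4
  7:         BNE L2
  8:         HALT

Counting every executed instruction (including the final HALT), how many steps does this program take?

23

r1=1
r0=0
r1=1|2=3
r1=3+20=23
r0=0+1=1
CMP r0, #4  (cmp 1,4)
BNE L2: taken
r1=23|2=23
r1=23+20=43
r0=1+1=2
CMP r0, #4  (cmp 2,4)
BNE L2: taken
r1=43|2=43
r1=43+20=63
r0=2+1=3
CMP r0, #4  (cmp 3,4)
BNE L2: taken
r1=63|2=63
r1=63+20=83
r0=3+1=4
CMP r0, #4  (cmp 4,4)
BNE L2: not taken
halt.
Total executed instructions: 23.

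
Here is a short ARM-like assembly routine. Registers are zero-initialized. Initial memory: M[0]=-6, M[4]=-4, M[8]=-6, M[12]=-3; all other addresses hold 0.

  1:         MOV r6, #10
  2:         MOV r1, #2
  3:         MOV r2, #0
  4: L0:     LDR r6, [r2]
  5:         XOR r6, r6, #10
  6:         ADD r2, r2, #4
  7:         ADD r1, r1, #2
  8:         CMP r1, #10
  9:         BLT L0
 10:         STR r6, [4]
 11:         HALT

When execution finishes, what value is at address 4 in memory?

MOV r6, #10 → r6=10
MOV r1, #2 → r1=2
MOV r2, #0 → r2=0
LDR r6, [r2] → r6=M[0]=-6
XOR r6, r6, #10 → r6=(-6)^10=-16
ADD r2, r2, #4 → r2=0+4=4
ADD r1, r1, #2 → r1=2+2=4
CMP r1, #10  (cmp 4,10)
BLT L0: taken
LDR r6, [r2] → r6=M[4]=-4
XOR r6, r6, #10 → r6=(-4)^10=-10
ADD r2, r2, #4 → r2=4+4=8
ADD r1, r1, #2 → r1=4+2=6
CMP r1, #10  (cmp 6,10)
BLT L0: taken
LDR r6, [r2] → r6=M[8]=-6
XOR r6, r6, #10 → r6=(-6)^10=-16
ADD r2, r2, #4 → r2=8+4=12
ADD r1, r1, #2 → r1=6+2=8
CMP r1, #10  (cmp 8,10)
BLT L0: taken
LDR r6, [r2] → r6=M[12]=-3
XOR r6, r6, #10 → r6=(-3)^10=-9
ADD r2, r2, #4 → r2=12+4=16
ADD r1, r1, #2 → r1=8+2=10
CMP r1, #10  (cmp 10,10)
BLT L0: not taken
STR r6, [4] → M[4]=-9
halt.

-9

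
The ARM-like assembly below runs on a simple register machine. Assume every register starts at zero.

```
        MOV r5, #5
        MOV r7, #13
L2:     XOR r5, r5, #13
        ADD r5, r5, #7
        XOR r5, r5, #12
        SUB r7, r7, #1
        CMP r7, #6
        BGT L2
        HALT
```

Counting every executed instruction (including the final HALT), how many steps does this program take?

45

MOV r5, #5 → r5=5
MOV r7, #13 → r7=13
XOR r5, r5, #13 → r5=5^13=8
ADD r5, r5, #7 → r5=8+7=15
XOR r5, r5, #12 → r5=15^12=3
SUB r7, r7, #1 → r7=13-1=12
CMP r7, #6  (cmp 12,6)
BGT L2: taken
XOR r5, r5, #13 → r5=3^13=14
ADD r5, r5, #7 → r5=14+7=21
XOR r5, r5, #12 → r5=21^12=25
SUB r7, r7, #1 → r7=12-1=11
CMP r7, #6  (cmp 11,6)
BGT L2: taken
XOR r5, r5, #13 → r5=25^13=20
ADD r5, r5, #7 → r5=20+7=27
XOR r5, r5, #12 → r5=27^12=23
SUB r7, r7, #1 → r7=11-1=10
CMP r7, #6  (cmp 10,6)
BGT L2: taken
XOR r5, r5, #13 → r5=23^13=26
ADD r5, r5, #7 → r5=26+7=33
XOR r5, r5, #12 → r5=33^12=45
SUB r7, r7, #1 → r7=10-1=9
CMP r7, #6  (cmp 9,6)
BGT L2: taken
XOR r5, r5, #13 → r5=45^13=32
ADD r5, r5, #7 → r5=32+7=39
XOR r5, r5, #12 → r5=39^12=43
SUB r7, r7, #1 → r7=9-1=8
CMP r7, #6  (cmp 8,6)
BGT L2: taken
XOR r5, r5, #13 → r5=43^13=38
ADD r5, r5, #7 → r5=38+7=45
XOR r5, r5, #12 → r5=45^12=33
SUB r7, r7, #1 → r7=8-1=7
CMP r7, #6  (cmp 7,6)
BGT L2: taken
XOR r5, r5, #13 → r5=33^13=44
ADD r5, r5, #7 → r5=44+7=51
XOR r5, r5, #12 → r5=51^12=63
SUB r7, r7, #1 → r7=7-1=6
CMP r7, #6  (cmp 6,6)
BGT L2: not taken
halt.
Total executed instructions: 45.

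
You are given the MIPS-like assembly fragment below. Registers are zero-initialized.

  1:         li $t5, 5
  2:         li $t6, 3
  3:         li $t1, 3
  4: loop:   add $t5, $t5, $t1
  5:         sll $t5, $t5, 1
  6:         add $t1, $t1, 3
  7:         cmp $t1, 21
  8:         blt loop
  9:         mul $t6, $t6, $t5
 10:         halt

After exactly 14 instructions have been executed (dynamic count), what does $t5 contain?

$t5=5
$t6=3
$t1=3
$t5=5+3=8
$t5=8<<1=16
$t1=3+3=6
cmp $t1, 21  (cmp 6,21)
blt loop: taken
$t5=16+6=22
$t5=22<<1=44
$t1=6+3=9
cmp $t1, 21  (cmp 9,21)
blt loop: taken
$t5=44+9=53
After step 14: $t5 = 53.

53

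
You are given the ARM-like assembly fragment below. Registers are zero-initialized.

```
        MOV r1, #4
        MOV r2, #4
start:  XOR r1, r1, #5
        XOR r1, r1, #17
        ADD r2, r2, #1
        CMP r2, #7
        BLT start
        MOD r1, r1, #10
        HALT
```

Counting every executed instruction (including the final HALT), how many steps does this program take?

after MOV r1, #4: r1=4
after MOV r2, #4: r2=4
after XOR r1, r1, #5: r1=4^5=1
after XOR r1, r1, #17: r1=1^17=16
after ADD r2, r2, #1: r2=4+1=5
CMP r2, #7  (cmp 5,7)
BLT start: taken
after XOR r1, r1, #5: r1=16^5=21
after XOR r1, r1, #17: r1=21^17=4
after ADD r2, r2, #1: r2=5+1=6
CMP r2, #7  (cmp 6,7)
BLT start: taken
after XOR r1, r1, #5: r1=4^5=1
after XOR r1, r1, #17: r1=1^17=16
after ADD r2, r2, #1: r2=6+1=7
CMP r2, #7  (cmp 7,7)
BLT start: not taken
after MOD r1, r1, #10: r1=16%10=6
halt.
Total executed instructions: 19.

19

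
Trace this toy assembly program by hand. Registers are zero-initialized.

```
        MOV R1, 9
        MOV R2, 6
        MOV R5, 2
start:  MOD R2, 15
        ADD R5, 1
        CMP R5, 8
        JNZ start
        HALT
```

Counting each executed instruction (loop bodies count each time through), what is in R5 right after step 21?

R1=9
R2=6
R5=2
R2=6%15=6
R5=2+1=3
CMP R5, 8  (cmp 3,8)
JNZ start: taken
R2=6%15=6
R5=3+1=4
CMP R5, 8  (cmp 4,8)
JNZ start: taken
R2=6%15=6
R5=4+1=5
CMP R5, 8  (cmp 5,8)
JNZ start: taken
R2=6%15=6
R5=5+1=6
CMP R5, 8  (cmp 6,8)
JNZ start: taken
R2=6%15=6
R5=6+1=7
After step 21: R5 = 7.

7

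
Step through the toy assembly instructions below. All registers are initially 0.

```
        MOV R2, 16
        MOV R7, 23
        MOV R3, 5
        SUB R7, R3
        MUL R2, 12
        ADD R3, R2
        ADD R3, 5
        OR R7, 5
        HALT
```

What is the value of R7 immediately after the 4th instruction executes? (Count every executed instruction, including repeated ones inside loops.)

MOV R2, 16 → R2=16
MOV R7, 23 → R7=23
MOV R3, 5 → R3=5
SUB R7, R3 → R7=23-5=18
After step 4: R7 = 18.

18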